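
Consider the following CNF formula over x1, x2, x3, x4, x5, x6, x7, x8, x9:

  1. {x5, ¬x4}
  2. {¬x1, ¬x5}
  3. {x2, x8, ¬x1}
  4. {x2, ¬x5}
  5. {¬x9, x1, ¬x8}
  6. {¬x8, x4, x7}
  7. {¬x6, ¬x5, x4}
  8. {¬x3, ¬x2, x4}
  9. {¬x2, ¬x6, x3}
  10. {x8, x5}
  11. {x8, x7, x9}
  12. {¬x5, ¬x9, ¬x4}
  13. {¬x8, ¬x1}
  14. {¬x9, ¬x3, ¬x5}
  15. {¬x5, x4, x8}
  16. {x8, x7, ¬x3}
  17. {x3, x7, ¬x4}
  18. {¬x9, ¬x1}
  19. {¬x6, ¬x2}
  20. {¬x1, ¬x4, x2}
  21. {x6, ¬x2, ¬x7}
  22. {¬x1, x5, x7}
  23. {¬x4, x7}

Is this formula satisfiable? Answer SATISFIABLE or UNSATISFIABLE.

SATISFIABLE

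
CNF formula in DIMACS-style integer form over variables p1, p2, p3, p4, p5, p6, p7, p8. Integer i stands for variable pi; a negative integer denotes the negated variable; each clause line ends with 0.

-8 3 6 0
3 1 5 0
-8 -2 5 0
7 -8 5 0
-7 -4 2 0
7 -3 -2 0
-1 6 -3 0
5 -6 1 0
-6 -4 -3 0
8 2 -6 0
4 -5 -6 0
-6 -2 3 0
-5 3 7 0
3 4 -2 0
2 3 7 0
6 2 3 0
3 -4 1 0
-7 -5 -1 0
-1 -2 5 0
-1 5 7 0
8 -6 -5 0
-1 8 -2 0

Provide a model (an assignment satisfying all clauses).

p1 = False, p2 = True, p3 = True, p4 = True, p5 = True, p6 = False, p7 = True, p8 = True

Set p1 = False and propagate.
Set p2 = True and propagate.
The remaining clauses are satisfied by p3 = True, p4 = True, p5 = True, p6 = False, p7 = True, p8 = True.
Check each clause:
  1. {¬p8, p6, p3} — p3 is true.
  2. {p1, p5, p3} — p3 is true.
  3. {¬p2, p5, ¬p8} — p5 is true.
  4. {p7, ¬p8, p5} — p5 is true.
  5. {¬p7, ¬p4, p2} — p2 is true.
  6. {p7, ¬p3, ¬p2} — p7 is true.
  7. {p6, ¬p3, ¬p1} — ¬p1 is true.
  8. {p1, ¬p6, p5} — ¬p6 is true.
  9. {¬p4, ¬p6, ¬p3} — ¬p6 is true.
  10. {p2, p8, ¬p6} — p8 is true.
  11. {¬p5, ¬p6, p4} — ¬p6 is true.
  12. {¬p2, p3, ¬p6} — ¬p6 is true.
  13. {p7, ¬p5, p3} — p3 is true.
  14. {p4, p3, ¬p2} — p3 is true.
  15. {p2, p7, p3} — p2 is true.
  16. {p3, p2, p6} — p2 is true.
  17. {¬p4, p3, p1} — p3 is true.
  18. {¬p7, ¬p5, ¬p1} — ¬p1 is true.
  19. {p5, ¬p1, ¬p2} — p5 is true.
  20. {¬p1, p7, p5} — p5 is true.
  21. {¬p6, ¬p5, p8} — p8 is true.
  22. {¬p1, p8, ¬p2} — p8 is true.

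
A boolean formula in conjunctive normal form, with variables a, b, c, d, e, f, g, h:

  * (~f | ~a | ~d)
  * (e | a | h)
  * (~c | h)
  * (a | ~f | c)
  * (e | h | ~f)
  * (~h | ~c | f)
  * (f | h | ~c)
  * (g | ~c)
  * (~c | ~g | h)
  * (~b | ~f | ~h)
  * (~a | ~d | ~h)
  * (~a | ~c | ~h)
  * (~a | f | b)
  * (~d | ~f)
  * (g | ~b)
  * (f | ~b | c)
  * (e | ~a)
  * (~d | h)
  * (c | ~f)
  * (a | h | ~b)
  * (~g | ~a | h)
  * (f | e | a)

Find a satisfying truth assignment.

a=False  b=False  c=False  d=False  e=True  f=False  g=True  h=True

Check each clause:
  1. (~f | ~d | ~a) — ~f is true.
  2. (a | h | e) — h is true.
  3. (h | ~c) — h is true.
  4. (~f | a | c) — ~f is true.
  5. (h | e | ~f) — h is true.
  6. (~c | f | ~h) — ~c is true.
  7. (~c | f | h) — h is true.
  8. (~c | g) — ~c is true.
  9. (~c | h | ~g) — h is true.
  10. (~f | ~h | ~b) — ~f is true.
  11. (~a | ~h | ~d) — ~d is true.
  12. (~c | ~a | ~h) — ~c is true.
  13. (f | ~a | b) — ~a is true.
  14. (~d | ~f) — ~f is true.
  15. (~b | g) — ~b is true.
  16. (f | c | ~b) — ~b is true.
  17. (e | ~a) — e is true.
  18. (~d | h) — h is true.
  19. (c | ~f) — ~f is true.
  20. (a | ~b | h) — h is true.
  21. (h | ~g | ~a) — h is true.
  22. (f | e | a) — e is true.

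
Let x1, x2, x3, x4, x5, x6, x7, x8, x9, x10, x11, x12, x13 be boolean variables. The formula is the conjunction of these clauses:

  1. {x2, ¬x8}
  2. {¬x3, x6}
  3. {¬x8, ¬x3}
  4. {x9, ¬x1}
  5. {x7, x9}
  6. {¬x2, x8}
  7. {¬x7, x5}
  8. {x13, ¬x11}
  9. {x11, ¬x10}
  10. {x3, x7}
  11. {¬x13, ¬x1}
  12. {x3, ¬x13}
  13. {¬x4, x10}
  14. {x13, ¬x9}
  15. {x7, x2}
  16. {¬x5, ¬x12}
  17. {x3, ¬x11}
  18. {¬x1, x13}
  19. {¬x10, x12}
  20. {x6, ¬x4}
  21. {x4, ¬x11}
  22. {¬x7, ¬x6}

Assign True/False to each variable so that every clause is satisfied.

x1 = False, x2 = True, x3 = False, x4 = False, x5 = True, x6 = False, x7 = True, x8 = True, x9 = False, x10 = False, x11 = False, x12 = False, x13 = False

Pure literal: x1 appears only negated; assign x1 = False.
Branch on x2: take x2 = True.
  then x8 is forced to True.
  then x3 is forced to False.
  then x7 is forced to True.
  then x5 is forced to True.
  then x13 is forced to False.
  then x11 is forced to False.
  then x10 is forced to False.
  then x4 is forced to False.
  then x9 is forced to False.
  then x12 is forced to False.
  then x6 is forced to False.
Every clause has at least one true literal under this assignment.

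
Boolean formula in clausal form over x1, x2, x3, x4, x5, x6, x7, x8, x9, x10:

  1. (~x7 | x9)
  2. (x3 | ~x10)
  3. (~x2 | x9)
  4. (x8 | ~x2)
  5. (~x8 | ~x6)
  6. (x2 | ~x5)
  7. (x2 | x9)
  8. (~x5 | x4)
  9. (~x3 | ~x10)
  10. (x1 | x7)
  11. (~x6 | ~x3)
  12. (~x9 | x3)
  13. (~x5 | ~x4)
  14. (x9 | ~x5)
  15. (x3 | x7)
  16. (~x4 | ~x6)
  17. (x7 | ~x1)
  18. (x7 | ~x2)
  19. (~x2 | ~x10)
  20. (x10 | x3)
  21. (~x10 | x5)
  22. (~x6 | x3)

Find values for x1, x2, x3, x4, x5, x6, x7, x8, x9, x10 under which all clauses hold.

x1=F, x2=F, x3=T, x4=T, x5=F, x6=F, x7=T, x8=T, x9=T, x10=F

Check each clause:
  1. (x9 | ~x7) — x9 is true.
  2. (~x10 | x3) — x3 is true.
  3. (~x2 | x9) — x9 is true.
  4. (~x2 | x8) — x8 is true.
  5. (~x6 | ~x8) — ~x6 is true.
  6. (~x5 | x2) — ~x5 is true.
  7. (x2 | x9) — x9 is true.
  8. (x4 | ~x5) — ~x5 is true.
  9. (~x10 | ~x3) — ~x10 is true.
  10. (x7 | x1) — x7 is true.
  11. (~x6 | ~x3) — ~x6 is true.
  12. (~x9 | x3) — x3 is true.
  13. (~x4 | ~x5) — ~x5 is true.
  14. (~x5 | x9) — x9 is true.
  15. (x7 | x3) — x3 is true.
  16. (~x4 | ~x6) — ~x6 is true.
  17. (~x1 | x7) — ~x1 is true.
  18. (~x2 | x7) — ~x2 is true.
  19. (~x10 | ~x2) — ~x2 is true.
  20. (x3 | x10) — x3 is true.
  21. (~x10 | x5) — ~x10 is true.
  22. (~x6 | x3) — ~x6 is true.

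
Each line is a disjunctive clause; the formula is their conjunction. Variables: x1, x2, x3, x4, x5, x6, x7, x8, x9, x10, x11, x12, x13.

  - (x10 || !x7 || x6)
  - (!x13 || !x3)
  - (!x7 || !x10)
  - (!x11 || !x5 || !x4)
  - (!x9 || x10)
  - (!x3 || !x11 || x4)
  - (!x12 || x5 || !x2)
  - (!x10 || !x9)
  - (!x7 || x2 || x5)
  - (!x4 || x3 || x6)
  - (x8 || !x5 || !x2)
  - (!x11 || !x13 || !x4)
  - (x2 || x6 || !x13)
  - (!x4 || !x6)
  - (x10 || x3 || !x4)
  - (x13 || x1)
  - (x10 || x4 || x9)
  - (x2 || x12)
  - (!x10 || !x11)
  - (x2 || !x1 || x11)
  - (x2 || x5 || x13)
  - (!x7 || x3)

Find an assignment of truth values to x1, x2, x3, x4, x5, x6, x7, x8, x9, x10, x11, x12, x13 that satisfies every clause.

x1 = 1, x2 = 1, x3 = 1, x4 = 0, x5 = 1, x6 = 0, x7 = 0, x8 = 1, x9 = 0, x10 = 1, x11 = 0, x12 = 1, x13 = 0

Pure literal: x7 appears only negated; assign x7 = False.
x8 occurs only positively in the remaining clauses — set x8 = True.
Try x1 = True.
Try x2 = True.
For the remaining variables, x3 = True, x4 = False, x5 = True, x6 = False, x9 = False, x10 = True, x11 = False, x12 = True, x13 = False works.
Every clause has at least one true literal under this assignment.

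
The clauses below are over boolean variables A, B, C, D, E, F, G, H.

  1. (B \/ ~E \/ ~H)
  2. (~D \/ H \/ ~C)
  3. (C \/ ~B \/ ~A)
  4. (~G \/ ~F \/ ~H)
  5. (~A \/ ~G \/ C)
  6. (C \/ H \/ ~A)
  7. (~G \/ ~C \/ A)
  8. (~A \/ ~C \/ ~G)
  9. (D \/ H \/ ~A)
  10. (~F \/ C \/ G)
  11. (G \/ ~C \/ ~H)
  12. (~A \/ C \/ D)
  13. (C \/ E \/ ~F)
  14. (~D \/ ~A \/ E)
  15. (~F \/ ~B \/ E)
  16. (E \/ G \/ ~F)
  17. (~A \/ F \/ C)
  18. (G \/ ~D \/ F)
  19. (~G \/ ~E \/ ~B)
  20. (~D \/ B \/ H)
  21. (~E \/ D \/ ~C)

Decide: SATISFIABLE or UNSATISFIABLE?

SATISFIABLE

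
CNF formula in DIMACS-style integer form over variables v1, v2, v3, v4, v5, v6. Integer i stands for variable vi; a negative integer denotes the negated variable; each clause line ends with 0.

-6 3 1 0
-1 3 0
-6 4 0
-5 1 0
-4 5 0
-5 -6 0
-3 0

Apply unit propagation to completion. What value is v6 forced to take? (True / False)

False

(~v3) stands alone — v3 = False.
From (v3 \/ ~v1) and v3 = False: v1 = False.
(~v6 \/ v1 \/ v3): since v1 = False, v3 = False, the clause reduces to (~v6). v6 = False.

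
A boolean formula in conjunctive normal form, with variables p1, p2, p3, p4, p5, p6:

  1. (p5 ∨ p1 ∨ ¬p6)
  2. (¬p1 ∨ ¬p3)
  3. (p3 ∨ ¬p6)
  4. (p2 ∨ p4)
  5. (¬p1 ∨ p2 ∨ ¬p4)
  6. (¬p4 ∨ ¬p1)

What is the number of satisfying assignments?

17

Split on p1, then p4.
  p1=1, p4=1: a clause becomes empty — 0.
  p1=1, p4=0: remaining (p2,p3,p5,p6) ∈ {(1,0,0,0); (1,0,1,0)} — 2.
  p1=0, p4=1: p2 free; 5 ways for (p3,p5,p6) × 2^1 = 10.
  p1=0, p4=0: 5 of the 16 assignments to (p2,p3,p5,p6) work.
Total: 0 + 2 + 10 + 5 = 17.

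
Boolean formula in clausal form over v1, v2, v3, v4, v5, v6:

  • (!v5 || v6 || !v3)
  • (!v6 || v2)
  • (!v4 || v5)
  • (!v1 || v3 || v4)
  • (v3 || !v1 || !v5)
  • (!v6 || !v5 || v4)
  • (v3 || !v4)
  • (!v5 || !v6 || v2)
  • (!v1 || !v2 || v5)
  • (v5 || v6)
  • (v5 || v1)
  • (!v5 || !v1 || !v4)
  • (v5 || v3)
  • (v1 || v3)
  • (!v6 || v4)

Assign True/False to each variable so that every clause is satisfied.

v1=False, v2=True, v3=True, v4=True, v5=True, v6=True

Check each clause:
  1. (!v5 || !v3 || v6) — v6 is true.
  2. (v2 || !v6) — v2 is true.
  3. (v5 || !v4) — v5 is true.
  4. (!v1 || v3 || v4) — v3 is true.
  5. (!v1 || !v5 || v3) — v3 is true.
  6. (!v6 || v4 || !v5) — v4 is true.
  7. (v3 || !v4) — v3 is true.
  8. (v2 || !v6 || !v5) — v2 is true.
  9. (!v1 || v5 || !v2) — v5 is true.
  10. (v5 || v6) — v5 is true.
  11. (v5 || v1) — v5 is true.
  12. (!v5 || !v4 || !v1) — !v1 is true.
  13. (v3 || v5) — v3 is true.
  14. (v1 || v3) — v3 is true.
  15. (v4 || !v6) — v4 is true.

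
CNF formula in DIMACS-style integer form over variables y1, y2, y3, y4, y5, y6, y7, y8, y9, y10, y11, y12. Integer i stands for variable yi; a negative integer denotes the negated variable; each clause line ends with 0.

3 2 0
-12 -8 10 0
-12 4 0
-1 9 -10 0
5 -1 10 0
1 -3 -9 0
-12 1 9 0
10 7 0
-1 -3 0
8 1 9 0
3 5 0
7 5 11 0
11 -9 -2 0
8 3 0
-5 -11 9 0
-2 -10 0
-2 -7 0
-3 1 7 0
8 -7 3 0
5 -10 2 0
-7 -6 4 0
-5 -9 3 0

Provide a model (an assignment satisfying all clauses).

Pure literal: y6 appears only negated; assign y6 = False.
Pure literal: y12 appears only negated; assign y12 = False.
Set y1 = False and propagate.
Branch on y2: take y2 = False.
  then y3 is forced to True.
  then y9 is forced to False.
  then y8 is forced to True.
  then y7 is forced to True.
Try y5 = True.
  then y11 is forced to False.
y4, y10 are now unconstrained; take y4 = False, y10 = False.
Every clause has at least one true literal under this assignment.

y1=F, y2=F, y3=T, y4=F, y5=T, y6=F, y7=T, y8=T, y9=F, y10=F, y11=F, y12=F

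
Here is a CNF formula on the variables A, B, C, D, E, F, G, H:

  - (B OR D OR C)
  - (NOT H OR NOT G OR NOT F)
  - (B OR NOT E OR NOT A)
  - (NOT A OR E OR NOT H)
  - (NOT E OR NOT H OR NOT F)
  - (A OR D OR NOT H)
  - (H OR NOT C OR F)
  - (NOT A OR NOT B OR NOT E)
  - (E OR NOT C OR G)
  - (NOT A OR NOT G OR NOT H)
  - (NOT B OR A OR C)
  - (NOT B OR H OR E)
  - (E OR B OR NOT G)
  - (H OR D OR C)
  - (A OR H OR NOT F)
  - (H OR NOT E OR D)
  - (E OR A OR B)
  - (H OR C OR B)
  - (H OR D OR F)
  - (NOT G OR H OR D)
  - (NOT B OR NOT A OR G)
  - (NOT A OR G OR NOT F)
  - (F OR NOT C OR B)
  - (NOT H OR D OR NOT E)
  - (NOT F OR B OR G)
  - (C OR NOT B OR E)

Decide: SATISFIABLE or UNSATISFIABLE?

Pure literal: D appears only positively; assign D = True.
Try A = False.
Try B = True.
  then C is forced to True.
Set E = True and propagate.
For the remaining variables, F = False, G = False, H = True works.
Every clause has at least one true literal under this assignment.
So A=False, B=True, C=True, D=True, E=True, F=False, G=False, H=True is a satisfying assignment.

SATISFIABLE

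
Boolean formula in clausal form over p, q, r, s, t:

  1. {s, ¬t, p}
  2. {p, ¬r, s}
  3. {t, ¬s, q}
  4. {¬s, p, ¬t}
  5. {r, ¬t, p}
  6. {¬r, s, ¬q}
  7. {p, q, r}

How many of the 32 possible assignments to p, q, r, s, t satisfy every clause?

Case analysis on p and s:
  p=1, s=1: r free; 3 ways for (q,t) × 2^1 = 6.
  p=1, s=0: t free; 3 ways for (q,r) × 2^1 = 6.
  p=0, s=1: remaining (q,r,t) ∈ {(1,0,0); (1,1,0)} — 2.
  p=0, s=0: remaining (q,r,t) ∈ {(1,0,0)} — 1.
Total: 6 + 6 + 2 + 1 = 15.

15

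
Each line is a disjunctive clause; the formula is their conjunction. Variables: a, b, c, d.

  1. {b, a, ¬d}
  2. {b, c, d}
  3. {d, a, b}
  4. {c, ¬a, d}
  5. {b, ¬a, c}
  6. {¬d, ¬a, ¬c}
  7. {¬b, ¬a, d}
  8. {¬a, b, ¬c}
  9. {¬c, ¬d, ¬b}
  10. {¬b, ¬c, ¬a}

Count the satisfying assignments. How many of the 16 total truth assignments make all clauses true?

4

Satisfying assignments:
  a=0 b=1 c=0 d=0
  a=0 b=1 c=0 d=1
  a=0 b=1 c=1 d=0
  a=1 b=1 c=0 d=1
That's 4 in total.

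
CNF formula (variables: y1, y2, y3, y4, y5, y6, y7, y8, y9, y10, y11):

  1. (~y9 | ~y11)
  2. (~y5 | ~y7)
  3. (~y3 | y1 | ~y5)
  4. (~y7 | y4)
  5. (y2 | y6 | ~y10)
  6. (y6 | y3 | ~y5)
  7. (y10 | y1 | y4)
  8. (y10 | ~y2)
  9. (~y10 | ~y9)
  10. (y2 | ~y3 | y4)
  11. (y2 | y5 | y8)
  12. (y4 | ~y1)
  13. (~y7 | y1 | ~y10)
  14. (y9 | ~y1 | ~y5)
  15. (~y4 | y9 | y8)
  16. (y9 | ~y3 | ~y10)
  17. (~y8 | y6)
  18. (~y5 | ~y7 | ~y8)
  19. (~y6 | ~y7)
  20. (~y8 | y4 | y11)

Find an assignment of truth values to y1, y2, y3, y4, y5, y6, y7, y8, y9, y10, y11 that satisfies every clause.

y1 = True, y2 = False, y3 = True, y4 = True, y5 = False, y6 = True, y7 = False, y8 = True, y9 = False, y10 = False, y11 = False

y7 occurs only negated in the remaining clauses — set y7 = False.
Try y1 = True.
  then y4 is forced to True.
Try y2 = False.
Set y3 = True and propagate.
For the remaining variables, y5 = False, y6 = True, y8 = True, y9 = False, y10 = False, y11 = False works.
Every clause has at least one true literal under this assignment.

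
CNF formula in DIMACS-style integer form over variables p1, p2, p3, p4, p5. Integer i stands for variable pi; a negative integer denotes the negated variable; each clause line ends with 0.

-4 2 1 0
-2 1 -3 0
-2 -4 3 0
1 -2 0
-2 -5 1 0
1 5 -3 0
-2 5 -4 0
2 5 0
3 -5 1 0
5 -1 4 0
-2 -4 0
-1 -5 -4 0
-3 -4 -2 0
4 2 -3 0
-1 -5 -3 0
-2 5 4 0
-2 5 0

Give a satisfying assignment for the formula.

p1=1, p2=1, p3=0, p4=0, p5=1

Branch on p1: take p1 = True.
Try p2 = True.
  then p4 is forced to False.
  then p5 is forced to True.
  then p3 is forced to False.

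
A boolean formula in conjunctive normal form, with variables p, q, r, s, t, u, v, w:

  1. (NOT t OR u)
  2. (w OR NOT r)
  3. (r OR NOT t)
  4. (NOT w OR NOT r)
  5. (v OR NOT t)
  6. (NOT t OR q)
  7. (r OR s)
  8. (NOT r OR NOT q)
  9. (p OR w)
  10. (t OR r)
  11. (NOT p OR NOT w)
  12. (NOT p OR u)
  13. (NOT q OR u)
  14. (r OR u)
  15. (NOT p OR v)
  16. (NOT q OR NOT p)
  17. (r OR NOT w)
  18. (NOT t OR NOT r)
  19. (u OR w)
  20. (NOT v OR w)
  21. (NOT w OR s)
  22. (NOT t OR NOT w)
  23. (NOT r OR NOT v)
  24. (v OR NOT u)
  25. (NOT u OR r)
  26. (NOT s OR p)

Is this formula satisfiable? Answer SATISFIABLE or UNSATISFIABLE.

r = True:
  propagation gives w=True; an empty clause results — contradiction.
r = False:
  propagation gives t=False; an empty clause results — contradiction.
Every branch closes, so no satisfying assignment exists.

UNSATISFIABLE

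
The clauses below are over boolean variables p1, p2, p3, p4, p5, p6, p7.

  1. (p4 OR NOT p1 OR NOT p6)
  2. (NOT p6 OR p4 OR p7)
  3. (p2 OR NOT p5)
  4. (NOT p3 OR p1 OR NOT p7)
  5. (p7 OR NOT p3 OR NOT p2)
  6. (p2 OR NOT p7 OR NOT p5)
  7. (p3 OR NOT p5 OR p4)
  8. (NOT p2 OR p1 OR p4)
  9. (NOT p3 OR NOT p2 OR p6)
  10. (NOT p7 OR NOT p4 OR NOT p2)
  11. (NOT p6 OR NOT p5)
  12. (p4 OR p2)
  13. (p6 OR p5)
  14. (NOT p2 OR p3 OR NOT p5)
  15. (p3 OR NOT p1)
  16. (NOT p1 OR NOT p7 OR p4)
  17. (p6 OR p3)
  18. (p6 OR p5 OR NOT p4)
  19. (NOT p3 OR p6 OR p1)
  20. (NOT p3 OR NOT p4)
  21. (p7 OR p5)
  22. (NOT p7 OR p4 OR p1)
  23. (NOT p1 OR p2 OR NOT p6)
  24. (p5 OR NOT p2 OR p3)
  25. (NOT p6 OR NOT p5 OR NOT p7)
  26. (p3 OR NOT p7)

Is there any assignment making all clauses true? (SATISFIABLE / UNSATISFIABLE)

UNSATISFIABLE

p3 = True:
  propagation gives p4=False, p2=True, p7=True, p1=True; an empty clause results — contradiction.
p3 = False:
  propagation gives p1=False, p6=True, p5=False, p7=True; an empty clause results — contradiction.
Every branch closes, so no satisfying assignment exists.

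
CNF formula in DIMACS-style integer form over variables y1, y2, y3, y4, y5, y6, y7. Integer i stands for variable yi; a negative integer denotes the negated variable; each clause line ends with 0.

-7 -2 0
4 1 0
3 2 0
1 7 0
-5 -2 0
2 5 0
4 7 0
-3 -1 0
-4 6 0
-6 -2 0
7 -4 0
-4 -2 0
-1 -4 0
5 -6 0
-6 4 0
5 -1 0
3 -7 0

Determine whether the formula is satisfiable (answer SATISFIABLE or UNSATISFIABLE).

Set y1 = False and propagate.
  then y4 is forced to True.
  then y7 is forced to True.
  then y2 is forced to False.
  then y3 is forced to True.
  then y5 is forced to True.
  then y6 is forced to True.
So y1 = False, y2 = False, y3 = True, y4 = True, y5 = True, y6 = True, y7 = True is a satisfying assignment.

SATISFIABLE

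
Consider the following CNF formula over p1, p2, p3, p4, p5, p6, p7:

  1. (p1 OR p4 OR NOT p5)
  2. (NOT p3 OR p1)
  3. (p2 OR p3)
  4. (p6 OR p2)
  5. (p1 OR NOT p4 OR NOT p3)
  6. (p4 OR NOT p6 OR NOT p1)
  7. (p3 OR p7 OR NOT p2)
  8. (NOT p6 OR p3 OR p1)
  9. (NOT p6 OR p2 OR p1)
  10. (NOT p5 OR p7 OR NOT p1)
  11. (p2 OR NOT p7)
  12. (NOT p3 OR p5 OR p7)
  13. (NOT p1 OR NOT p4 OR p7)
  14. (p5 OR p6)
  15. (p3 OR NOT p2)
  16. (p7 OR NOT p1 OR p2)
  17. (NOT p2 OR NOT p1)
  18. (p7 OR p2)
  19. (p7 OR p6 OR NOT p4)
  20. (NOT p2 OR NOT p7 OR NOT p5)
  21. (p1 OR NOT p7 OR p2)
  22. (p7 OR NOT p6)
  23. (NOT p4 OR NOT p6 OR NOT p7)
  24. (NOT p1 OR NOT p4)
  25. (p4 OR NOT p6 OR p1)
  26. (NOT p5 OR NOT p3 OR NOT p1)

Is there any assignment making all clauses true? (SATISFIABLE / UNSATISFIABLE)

p1 = True:
  propagation gives p2=False, p3=True, p6=True, p4=True; an empty clause results — contradiction.
p1 = False:
  propagation gives p3=False, p2=True; an empty clause results — contradiction.
Every branch closes, so no satisfying assignment exists.

UNSATISFIABLE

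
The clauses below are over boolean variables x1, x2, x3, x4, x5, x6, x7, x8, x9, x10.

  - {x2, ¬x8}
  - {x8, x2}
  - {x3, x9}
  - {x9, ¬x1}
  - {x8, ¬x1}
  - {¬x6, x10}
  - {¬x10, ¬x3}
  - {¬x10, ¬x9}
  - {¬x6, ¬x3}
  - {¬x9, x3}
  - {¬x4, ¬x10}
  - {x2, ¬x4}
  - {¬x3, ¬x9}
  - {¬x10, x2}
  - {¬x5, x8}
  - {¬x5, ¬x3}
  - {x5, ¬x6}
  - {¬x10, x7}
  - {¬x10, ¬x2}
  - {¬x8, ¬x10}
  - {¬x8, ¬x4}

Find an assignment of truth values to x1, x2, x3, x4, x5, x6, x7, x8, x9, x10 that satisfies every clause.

x1=F  x2=T  x3=T  x4=F  x5=F  x6=F  x7=T  x8=F  x9=F  x10=F

Check each clause:
  1. {x2, ¬x8} — ¬x8 is true.
  2. {x8, x2} — x2 is true.
  3. {x3, x9} — x3 is true.
  4. {x9, ¬x1} — ¬x1 is true.
  5. {¬x1, x8} — ¬x1 is true.
  6. {x10, ¬x6} — ¬x6 is true.
  7. {¬x3, ¬x10} — ¬x10 is true.
  8. {¬x9, ¬x10} — ¬x10 is true.
  9. {¬x3, ¬x6} — ¬x6 is true.
  10. {x3, ¬x9} — x3 is true.
  11. {¬x10, ¬x4} — ¬x4 is true.
  12. {x2, ¬x4} — x2 is true.
  13. {¬x3, ¬x9} — ¬x9 is true.
  14. {x2, ¬x10} — x2 is true.
  15. {¬x5, x8} — ¬x5 is true.
  16. {¬x5, ¬x3} — ¬x5 is true.
  17. {¬x6, x5} — ¬x6 is true.
  18. {¬x10, x7} — ¬x10 is true.
  19. {¬x2, ¬x10} — ¬x10 is true.
  20. {¬x10, ¬x8} — ¬x8 is true.
  21. {¬x4, ¬x8} — ¬x8 is true.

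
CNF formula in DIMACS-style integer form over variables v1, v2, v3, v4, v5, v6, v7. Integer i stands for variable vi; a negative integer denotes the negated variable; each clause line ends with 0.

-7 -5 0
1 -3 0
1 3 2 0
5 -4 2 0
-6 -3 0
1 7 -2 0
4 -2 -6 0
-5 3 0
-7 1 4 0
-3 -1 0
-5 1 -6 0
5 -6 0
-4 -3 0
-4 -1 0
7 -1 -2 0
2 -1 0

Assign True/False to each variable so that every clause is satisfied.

v6 occurs only negated in the remaining clauses — set v6 = False.
Try v1 = True.
  then v3 is forced to False.
  then v5 is forced to False.
  then v4 is forced to False.
  then v2 is forced to True.
  then v7 is forced to True.

v1=1  v2=1  v3=0  v4=0  v5=0  v6=0  v7=1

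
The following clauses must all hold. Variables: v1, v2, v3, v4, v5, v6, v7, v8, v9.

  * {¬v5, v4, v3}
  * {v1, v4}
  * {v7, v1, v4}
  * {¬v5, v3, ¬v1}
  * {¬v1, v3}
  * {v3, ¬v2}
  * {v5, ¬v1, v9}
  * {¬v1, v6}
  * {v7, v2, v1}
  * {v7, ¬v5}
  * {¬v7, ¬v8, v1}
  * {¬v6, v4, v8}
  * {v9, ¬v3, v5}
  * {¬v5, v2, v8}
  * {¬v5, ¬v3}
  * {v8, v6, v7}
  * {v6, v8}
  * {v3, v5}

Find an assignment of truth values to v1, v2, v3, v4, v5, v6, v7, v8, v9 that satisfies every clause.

v1=T  v2=T  v3=T  v4=T  v5=F  v6=T  v7=T  v8=T  v9=T

Check each clause:
  1. {v3, ¬v5, v4} — v3 is true.
  2. {v1, v4} — v1 is true.
  3. {v7, v4, v1} — v1 is true.
  4. {¬v1, ¬v5, v3} — v3 is true.
  5. {¬v1, v3} — v3 is true.
  6. {¬v2, v3} — v3 is true.
  7. {v5, ¬v1, v9} — v9 is true.
  8. {¬v1, v6} — v6 is true.
  9. {v7, v2, v1} — v1 is true.
  10. {v7, ¬v5} — ¬v5 is true.
  11. {¬v8, v1, ¬v7} — v1 is true.
  12. {¬v6, v8, v4} — v8 is true.
  13. {v9, ¬v3, v5} — v9 is true.
  14. {v8, ¬v5, v2} — v8 is true.
  15. {¬v5, ¬v3} — ¬v5 is true.
  16. {v7, v6, v8} — v8 is true.
  17. {v8, v6} — v8 is true.
  18. {v3, v5} — v3 is true.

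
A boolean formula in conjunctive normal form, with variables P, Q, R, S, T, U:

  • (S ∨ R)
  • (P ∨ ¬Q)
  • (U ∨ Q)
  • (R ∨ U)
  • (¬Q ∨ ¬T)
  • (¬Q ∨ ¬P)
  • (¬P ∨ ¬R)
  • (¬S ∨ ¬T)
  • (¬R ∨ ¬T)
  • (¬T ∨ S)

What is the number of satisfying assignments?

4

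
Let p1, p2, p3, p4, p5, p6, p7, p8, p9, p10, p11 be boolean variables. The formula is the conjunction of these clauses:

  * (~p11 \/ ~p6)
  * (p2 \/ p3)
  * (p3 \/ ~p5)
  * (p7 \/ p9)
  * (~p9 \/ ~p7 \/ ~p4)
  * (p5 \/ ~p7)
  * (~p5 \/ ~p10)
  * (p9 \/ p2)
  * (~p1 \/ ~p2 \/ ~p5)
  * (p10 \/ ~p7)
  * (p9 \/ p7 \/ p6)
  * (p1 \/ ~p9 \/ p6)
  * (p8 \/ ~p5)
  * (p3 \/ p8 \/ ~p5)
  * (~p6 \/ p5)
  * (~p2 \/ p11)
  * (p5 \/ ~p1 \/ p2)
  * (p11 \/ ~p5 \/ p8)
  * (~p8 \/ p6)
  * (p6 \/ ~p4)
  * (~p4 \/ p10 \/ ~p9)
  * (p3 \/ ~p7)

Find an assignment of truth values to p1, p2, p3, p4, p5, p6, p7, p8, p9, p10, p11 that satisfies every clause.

p1=True, p2=False, p3=True, p4=False, p5=True, p6=True, p7=False, p8=True, p9=True, p10=False, p11=False

Pure literal: p3 appears only positively; assign p3 = True.
Pure literal: p4 appears only negated; assign p4 = False.
Try p1 = True.
Set p2 = False and propagate.
  then p9 is forced to True.
  then p5 is forced to True.
  then p10 is forced to False.
  then p7 is forced to False.
  then p8 is forced to True.
  then p6 is forced to True.
  then p11 is forced to False.
Every clause has at least one true literal under this assignment.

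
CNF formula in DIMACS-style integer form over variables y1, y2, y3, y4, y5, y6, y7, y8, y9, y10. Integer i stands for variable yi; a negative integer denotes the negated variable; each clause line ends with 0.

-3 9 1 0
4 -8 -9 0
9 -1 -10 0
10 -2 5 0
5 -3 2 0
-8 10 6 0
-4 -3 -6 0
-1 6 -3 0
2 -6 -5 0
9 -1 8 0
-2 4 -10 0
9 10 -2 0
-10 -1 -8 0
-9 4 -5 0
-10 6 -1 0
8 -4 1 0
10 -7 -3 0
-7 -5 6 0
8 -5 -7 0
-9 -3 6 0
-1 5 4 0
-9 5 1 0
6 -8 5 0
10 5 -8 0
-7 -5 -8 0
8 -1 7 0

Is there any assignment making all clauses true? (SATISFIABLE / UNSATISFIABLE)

y3 occurs only negated in the remaining clauses — set y3 = False.
Branch on y1: take y1 = False.
The remaining clauses are satisfied by y2 = False, y4 = False, y5 = False, y6 = True, y7 = True, y8 = False, y9 = False, y10 = False.
So y1=0  y2=0  y3=0  y4=0  y5=0  y6=1  y7=1  y8=0  y9=0  y10=0 is a satisfying assignment.

SATISFIABLE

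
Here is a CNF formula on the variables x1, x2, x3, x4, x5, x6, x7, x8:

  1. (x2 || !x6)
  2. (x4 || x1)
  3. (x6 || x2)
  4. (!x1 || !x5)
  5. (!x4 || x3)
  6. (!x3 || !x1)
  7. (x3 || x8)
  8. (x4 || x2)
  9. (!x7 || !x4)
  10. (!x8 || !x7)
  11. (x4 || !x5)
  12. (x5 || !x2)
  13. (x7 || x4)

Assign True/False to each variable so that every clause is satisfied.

x1=0, x2=1, x3=1, x4=1, x5=1, x6=1, x7=0, x8=1

Check each clause:
  1. (!x6 || x2) — x2 is true.
  2. (x1 || x4) — x4 is true.
  3. (x2 || x6) — x2 is true.
  4. (!x1 || !x5) — !x1 is true.
  5. (x3 || !x4) — x3 is true.
  6. (!x3 || !x1) — !x1 is true.
  7. (x3 || x8) — x8 is true.
  8. (x2 || x4) — x2 is true.
  9. (!x4 || !x7) — !x7 is true.
  10. (!x8 || !x7) — !x7 is true.
  11. (!x5 || x4) — x4 is true.
  12. (!x2 || x5) — x5 is true.
  13. (x4 || x7) — x4 is true.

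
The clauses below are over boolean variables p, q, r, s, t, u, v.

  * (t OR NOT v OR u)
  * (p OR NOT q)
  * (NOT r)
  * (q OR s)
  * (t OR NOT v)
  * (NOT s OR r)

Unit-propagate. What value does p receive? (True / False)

True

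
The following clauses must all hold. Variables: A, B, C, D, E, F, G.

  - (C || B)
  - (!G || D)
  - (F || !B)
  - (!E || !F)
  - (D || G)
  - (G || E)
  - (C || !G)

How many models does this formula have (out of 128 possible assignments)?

10

Case analysis on G and B:
  G=T, B=T: remaining (A,C,D,E,F) ∈ {(F,T,T,F,T); (T,T,T,F,T)} — 2.
  G=T, B=F: A free; 3 ways for (C,D,E,F) × 2^1 = 6.
  G=F, B=T: a clause becomes empty — 0.
  G=F, B=F: remaining (A,C,D,E,F) ∈ {(F,T,T,T,F); (T,T,T,T,F)} — 2.
Total: 2 + 6 + 0 + 2 = 10.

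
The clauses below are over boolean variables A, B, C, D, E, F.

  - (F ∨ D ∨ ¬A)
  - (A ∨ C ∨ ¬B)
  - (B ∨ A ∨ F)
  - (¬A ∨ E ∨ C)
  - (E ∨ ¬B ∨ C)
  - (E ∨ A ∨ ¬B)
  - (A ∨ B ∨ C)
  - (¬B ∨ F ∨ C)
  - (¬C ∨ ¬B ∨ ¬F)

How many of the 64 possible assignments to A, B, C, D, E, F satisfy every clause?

19

Split on B, then A.
  B=1, A=1: remaining (C,D,E,F) ∈ {(0,0,1,1); (0,1,1,1); (1,1,0,0); (1,1,1,0)} — 4.
  B=1, A=0: remaining (C,D,E,F) ∈ {(1,0,1,0); (1,1,1,0)} — 2.
  B=0, A=1: 9 of the 16 assignments to (C,D,E,F) work.
  B=0, A=0: remaining (C,D,E,F) ∈ {(1,0,0,1); (1,0,1,1); (1,1,0,1); (1,1,1,1)} — 4.
Total: 4 + 2 + 9 + 4 = 19.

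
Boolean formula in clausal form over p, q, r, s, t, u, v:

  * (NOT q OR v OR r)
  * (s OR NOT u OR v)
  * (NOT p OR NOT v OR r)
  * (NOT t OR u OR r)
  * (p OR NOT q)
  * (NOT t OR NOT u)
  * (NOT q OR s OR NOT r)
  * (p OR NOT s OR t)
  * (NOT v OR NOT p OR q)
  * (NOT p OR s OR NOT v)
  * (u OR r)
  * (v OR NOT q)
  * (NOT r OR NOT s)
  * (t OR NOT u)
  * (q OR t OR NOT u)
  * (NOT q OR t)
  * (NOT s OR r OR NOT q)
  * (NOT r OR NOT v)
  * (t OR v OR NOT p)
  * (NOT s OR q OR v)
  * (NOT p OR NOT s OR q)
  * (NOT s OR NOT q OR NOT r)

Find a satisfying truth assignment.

p=T  q=F  r=T  s=F  t=T  u=F  v=F

Set p = True and propagate.
The remaining clauses are satisfied by q = False, r = True, s = False, t = True, u = False, v = False.
Check each clause:
  1. (r OR v OR NOT q) — r is true.
  2. (s OR NOT u OR v) — NOT u is true.
  3. (NOT v OR NOT p OR r) — NOT v is true.
  4. (NOT t OR r OR u) — r is true.
  5. (p OR NOT q) — p is true.
  6. (NOT u OR NOT t) — NOT u is true.
  7. (s OR NOT q OR NOT r) — NOT q is true.
  8. (p OR NOT s OR t) — p is true.
  9. (q OR NOT v OR NOT p) — NOT v is true.
  10. (s OR NOT p OR NOT v) — NOT v is true.
  11. (u OR r) — r is true.
  12. (NOT q OR v) — NOT q is true.
  13. (NOT r OR NOT s) — NOT s is true.
  14. (NOT u OR t) — NOT u is true.
  15. (q OR NOT u OR t) — NOT u is true.
  16. (t OR NOT q) — t is true.
  17. (r OR NOT s OR NOT q) — r is true.
  18. (NOT r OR NOT v) — NOT v is true.
  19. (t OR v OR NOT p) — t is true.
  20. (NOT s OR q OR v) — NOT s is true.
  21. (q OR NOT s OR NOT p) — NOT s is true.
  22. (NOT s OR NOT q OR NOT r) — NOT s is true.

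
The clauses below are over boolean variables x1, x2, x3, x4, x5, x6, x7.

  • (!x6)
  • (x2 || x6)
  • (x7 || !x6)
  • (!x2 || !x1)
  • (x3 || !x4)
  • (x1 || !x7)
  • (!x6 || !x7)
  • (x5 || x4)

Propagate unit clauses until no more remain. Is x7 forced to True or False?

(!x6) stands alone — x6 = False.
From (x6 || x2) and x6 = False: x2 = True.
(!x1 || !x2) with x2 = True leaves only !x1, so x1 = False.
(!x7 || x1) with x1 = False leaves only !x7, so x7 = False.

False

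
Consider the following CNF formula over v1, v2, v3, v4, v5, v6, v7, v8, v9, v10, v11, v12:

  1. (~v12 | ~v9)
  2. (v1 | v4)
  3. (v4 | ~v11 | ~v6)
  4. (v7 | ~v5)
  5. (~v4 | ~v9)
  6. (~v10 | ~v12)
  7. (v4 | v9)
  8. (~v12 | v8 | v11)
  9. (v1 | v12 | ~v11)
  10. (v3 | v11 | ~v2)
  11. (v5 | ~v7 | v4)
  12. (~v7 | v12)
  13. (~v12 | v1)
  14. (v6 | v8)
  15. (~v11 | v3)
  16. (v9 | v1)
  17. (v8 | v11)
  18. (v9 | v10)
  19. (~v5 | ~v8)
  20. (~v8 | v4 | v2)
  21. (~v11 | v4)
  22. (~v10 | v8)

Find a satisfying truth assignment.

v1 = True, v2 = False, v3 = False, v4 = True, v5 = False, v6 = True, v7 = False, v8 = True, v9 = False, v10 = True, v11 = False, v12 = False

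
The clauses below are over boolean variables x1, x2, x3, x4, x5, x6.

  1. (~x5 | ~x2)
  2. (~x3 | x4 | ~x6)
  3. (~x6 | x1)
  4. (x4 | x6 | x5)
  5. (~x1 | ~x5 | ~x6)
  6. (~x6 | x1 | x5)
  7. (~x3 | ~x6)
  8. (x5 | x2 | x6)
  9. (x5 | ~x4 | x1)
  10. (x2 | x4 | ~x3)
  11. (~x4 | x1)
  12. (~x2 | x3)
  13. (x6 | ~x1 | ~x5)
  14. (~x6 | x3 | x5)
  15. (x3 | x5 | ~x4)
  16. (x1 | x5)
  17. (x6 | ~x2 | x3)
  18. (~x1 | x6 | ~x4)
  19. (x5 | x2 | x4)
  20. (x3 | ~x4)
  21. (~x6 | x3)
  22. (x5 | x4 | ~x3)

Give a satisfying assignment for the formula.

Try x1 = False.
  then x6 is forced to False.
  then x4 is forced to False.
  then x5 is forced to True.
  then x2 is forced to False.
  then x3 is forced to False.

x1 = False, x2 = False, x3 = False, x4 = False, x5 = True, x6 = False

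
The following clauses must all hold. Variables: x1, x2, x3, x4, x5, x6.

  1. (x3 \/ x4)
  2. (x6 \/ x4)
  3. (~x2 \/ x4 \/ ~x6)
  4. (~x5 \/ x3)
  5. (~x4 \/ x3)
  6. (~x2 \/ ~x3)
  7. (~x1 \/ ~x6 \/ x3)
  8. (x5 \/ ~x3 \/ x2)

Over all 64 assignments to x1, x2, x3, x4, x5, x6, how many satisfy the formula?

6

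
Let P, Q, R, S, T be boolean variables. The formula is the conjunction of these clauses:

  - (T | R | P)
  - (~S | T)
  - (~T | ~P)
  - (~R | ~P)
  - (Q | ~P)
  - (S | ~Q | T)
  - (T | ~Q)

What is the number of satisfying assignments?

Case analysis on T and P:
  T=T, P=T: a clause becomes empty — 0.
  T=T, P=F: Q, R, S free → 2^3 = 8.
  T=F, P=T: a clause becomes empty — 0.
  T=F, P=F: remaining (Q,R,S) ∈ {(F,T,F)} — 1.
Total: 0 + 8 + 0 + 1 = 9.

9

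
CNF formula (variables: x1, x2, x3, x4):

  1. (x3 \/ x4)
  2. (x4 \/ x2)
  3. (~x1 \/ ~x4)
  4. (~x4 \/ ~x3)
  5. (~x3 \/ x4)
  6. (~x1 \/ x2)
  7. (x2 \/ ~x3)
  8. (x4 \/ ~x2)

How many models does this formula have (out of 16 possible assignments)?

2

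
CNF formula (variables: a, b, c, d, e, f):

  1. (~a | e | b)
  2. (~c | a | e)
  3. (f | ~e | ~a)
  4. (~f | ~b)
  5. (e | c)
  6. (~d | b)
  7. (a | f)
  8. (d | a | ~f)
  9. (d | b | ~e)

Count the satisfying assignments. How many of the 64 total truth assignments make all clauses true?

2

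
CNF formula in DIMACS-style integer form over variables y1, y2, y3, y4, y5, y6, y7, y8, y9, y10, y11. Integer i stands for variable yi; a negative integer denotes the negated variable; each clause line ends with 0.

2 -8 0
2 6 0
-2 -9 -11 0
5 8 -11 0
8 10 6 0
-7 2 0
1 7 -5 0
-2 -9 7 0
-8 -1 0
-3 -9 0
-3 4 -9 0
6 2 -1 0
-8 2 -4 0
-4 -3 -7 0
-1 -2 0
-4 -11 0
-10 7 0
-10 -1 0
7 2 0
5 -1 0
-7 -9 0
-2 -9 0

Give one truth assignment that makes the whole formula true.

y1=F, y2=T, y3=F, y4=F, y5=F, y6=F, y7=F, y8=T, y9=F, y10=F, y11=F

Check each clause:
  1. (y2 ∨ ¬y8) — y2 is true.
  2. (y6 ∨ y2) — y2 is true.
  3. (¬y11 ∨ ¬y2 ∨ ¬y9) — ¬y11 is true.
  4. (¬y11 ∨ y5 ∨ y8) — y8 is true.
  5. (y8 ∨ y10 ∨ y6) — y8 is true.
  6. (¬y7 ∨ y2) — ¬y7 is true.
  7. (y1 ∨ ¬y5 ∨ y7) — ¬y5 is true.
  8. (y7 ∨ ¬y9 ∨ ¬y2) — ¬y9 is true.
  9. (¬y8 ∨ ¬y1) — ¬y1 is true.
  10. (¬y9 ∨ ¬y3) — ¬y3 is true.
  11. (¬y9 ∨ y4 ∨ ¬y3) — ¬y3 is true.
  12. (y2 ∨ y6 ∨ ¬y1) — y2 is true.
  13. (¬y4 ∨ ¬y8 ∨ y2) — y2 is true.
  14. (¬y4 ∨ ¬y7 ∨ ¬y3) — ¬y7 is true.
  15. (¬y1 ∨ ¬y2) — ¬y1 is true.
  16. (¬y4 ∨ ¬y11) — ¬y4 is true.
  17. (y7 ∨ ¬y10) — ¬y10 is true.
  18. (¬y1 ∨ ¬y10) — ¬y1 is true.
  19. (y2 ∨ y7) — y2 is true.
  20. (y5 ∨ ¬y1) — ¬y1 is true.
  21. (¬y7 ∨ ¬y9) — ¬y7 is true.
  22. (¬y2 ∨ ¬y9) — ¬y9 is true.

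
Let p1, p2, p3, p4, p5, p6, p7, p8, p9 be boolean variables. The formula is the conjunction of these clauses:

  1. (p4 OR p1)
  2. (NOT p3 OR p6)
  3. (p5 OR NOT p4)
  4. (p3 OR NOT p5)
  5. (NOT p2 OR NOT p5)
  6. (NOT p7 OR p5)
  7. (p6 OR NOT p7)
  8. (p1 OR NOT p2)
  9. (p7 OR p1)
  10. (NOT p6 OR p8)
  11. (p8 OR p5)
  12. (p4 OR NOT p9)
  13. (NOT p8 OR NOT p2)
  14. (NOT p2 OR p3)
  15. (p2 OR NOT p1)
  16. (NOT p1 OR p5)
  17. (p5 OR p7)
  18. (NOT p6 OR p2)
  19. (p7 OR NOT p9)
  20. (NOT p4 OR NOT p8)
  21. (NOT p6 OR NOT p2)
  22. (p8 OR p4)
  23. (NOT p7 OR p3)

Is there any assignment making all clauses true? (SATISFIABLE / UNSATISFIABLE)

p2 = True:
  propagation gives p5=False, p4=False, p1=True; an empty clause results — contradiction.
p2 = False:
  propagation gives p1=False, p4=True, p5=True, p3=True; an empty clause results — contradiction.
Every branch closes, so no satisfying assignment exists.

UNSATISFIABLE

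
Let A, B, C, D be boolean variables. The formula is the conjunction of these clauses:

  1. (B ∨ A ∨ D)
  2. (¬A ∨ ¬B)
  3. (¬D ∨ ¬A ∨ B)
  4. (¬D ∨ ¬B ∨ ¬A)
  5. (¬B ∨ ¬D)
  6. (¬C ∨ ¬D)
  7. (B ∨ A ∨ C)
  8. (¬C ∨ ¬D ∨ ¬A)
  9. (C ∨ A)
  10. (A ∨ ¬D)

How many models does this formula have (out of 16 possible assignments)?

3

Satisfying assignments:
  A=0 B=1 C=1 D=0
  A=1 B=0 C=0 D=0
  A=1 B=0 C=1 D=0
That's 3 in total.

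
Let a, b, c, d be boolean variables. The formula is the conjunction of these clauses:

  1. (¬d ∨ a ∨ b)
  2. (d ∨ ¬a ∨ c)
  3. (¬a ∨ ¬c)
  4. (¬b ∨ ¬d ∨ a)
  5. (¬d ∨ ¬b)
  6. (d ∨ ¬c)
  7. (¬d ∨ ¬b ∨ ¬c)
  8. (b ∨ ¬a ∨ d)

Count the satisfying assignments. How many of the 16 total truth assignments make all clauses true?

3

The models are:
  a=0 b=0 c=0 d=0
  a=0 b=1 c=0 d=0
  a=1 b=0 c=0 d=1
Count: 3.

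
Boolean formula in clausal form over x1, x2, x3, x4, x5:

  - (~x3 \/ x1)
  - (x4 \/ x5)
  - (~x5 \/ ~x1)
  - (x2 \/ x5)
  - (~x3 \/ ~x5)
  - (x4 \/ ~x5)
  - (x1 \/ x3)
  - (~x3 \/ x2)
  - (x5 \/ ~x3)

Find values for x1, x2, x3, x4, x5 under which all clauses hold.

x2 occurs only positively in the remaining clauses — set x2 = True.
x4 occurs only positively in the remaining clauses — set x4 = True.
Branch on x1: take x1 = True.
  then x5 is forced to False.
  then x3 is forced to False.
Check each clause:
  1. (x1 \/ ~x3) — x1 is true.
  2. (x4 \/ x5) — x4 is true.
  3. (~x5 \/ ~x1) — ~x5 is true.
  4. (x2 \/ x5) — x2 is true.
  5. (~x3 \/ ~x5) — ~x5 is true.
  6. (x4 \/ ~x5) — ~x5 is true.
  7. (x3 \/ x1) — x1 is true.
  8. (x2 \/ ~x3) — x2 is true.
  9. (~x3 \/ x5) — ~x3 is true.

x1=T, x2=T, x3=F, x4=T, x5=F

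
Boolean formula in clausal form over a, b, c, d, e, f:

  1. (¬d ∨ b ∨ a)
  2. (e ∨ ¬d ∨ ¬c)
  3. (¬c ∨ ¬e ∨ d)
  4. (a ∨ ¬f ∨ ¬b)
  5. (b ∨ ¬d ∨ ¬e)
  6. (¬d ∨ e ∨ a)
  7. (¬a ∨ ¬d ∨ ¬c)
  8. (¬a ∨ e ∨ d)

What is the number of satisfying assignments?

21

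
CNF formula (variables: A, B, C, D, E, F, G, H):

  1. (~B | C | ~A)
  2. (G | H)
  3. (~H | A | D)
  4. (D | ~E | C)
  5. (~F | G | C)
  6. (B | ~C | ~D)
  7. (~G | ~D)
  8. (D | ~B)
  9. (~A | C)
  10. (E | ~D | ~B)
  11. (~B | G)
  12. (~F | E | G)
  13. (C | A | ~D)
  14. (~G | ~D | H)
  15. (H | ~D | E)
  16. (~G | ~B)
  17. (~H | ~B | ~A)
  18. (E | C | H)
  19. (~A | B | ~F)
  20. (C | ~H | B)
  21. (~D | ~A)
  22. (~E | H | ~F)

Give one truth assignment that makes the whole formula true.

A=False  B=False  C=True  D=False  E=False  F=True  G=True  H=False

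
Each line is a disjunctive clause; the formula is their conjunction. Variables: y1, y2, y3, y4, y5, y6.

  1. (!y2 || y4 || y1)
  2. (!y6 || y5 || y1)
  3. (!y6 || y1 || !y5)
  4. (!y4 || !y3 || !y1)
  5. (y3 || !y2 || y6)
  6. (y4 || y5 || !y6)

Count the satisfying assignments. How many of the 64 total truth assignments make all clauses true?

Split on y1, then y6.
  y1=T, y6=T: y2 free; 4 ways for (y3,y4,y5) × 2^1 = 8.
  y1=T, y6=F: y5 free; 4 ways for (y2,y3,y4) × 2^1 = 8.
  y1=F, y6=T: a clause becomes empty — 0.
  y1=F, y6=F: y5 free; 5 ways for (y2,y3,y4) × 2^1 = 10.
Total: 8 + 8 + 0 + 10 = 26.

26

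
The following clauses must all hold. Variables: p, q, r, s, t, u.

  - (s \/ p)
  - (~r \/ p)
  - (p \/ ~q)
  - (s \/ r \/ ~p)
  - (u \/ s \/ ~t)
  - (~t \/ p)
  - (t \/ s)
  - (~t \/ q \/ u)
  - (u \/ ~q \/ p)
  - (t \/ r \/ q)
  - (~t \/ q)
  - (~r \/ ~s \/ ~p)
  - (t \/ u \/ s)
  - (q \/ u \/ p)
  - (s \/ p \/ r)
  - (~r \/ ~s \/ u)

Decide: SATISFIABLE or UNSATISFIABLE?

SATISFIABLE

Try p = True.
The remaining clauses are satisfied by q = True, r = False, s = True, t = True, u = False.
So p = 1, q = 1, r = 0, s = 1, t = 1, u = 0 is a satisfying assignment.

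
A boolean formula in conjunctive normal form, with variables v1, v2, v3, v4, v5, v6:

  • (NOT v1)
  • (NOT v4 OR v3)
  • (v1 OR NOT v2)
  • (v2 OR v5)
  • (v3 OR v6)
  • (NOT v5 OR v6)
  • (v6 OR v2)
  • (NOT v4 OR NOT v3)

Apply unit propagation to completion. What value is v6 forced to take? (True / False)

True

(NOT v1) stands alone — v1 = False.
In (NOT v2 OR v1), v1 is now false; NOT v2 must hold, so v2 = False.
(v2 OR v5): since v2 = False, the clause reduces to (v5). v5 = True.
(NOT v5 OR v6): since v5 = True, the clause reduces to (v6). v6 = True.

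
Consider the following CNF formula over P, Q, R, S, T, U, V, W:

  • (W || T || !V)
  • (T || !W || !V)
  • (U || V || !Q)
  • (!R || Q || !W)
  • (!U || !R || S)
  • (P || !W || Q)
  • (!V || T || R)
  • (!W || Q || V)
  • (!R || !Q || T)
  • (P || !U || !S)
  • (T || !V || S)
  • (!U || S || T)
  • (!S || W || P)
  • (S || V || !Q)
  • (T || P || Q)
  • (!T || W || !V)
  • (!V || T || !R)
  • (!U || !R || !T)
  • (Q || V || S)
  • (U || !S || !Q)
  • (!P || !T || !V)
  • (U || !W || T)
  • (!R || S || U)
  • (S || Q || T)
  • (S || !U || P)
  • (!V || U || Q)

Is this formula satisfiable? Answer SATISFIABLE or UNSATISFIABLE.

Set P = True and propagate.
For the remaining variables, Q = True, R = False, S = True, T = True, U = True, V = False, W = True works.
Every clause has at least one true literal under this assignment.
So P=T  Q=T  R=F  S=T  T=T  U=T  V=F  W=T is a satisfying assignment.

SATISFIABLE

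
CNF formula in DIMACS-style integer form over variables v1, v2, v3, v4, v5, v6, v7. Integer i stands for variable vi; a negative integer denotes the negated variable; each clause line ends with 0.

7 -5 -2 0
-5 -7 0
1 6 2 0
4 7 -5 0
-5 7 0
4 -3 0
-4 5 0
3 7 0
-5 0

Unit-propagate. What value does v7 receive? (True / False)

(!v5) is a unit clause: v5 = False.
From (v5 || !v4) and v5 = False: v4 = False.
In (v4 || !v3), v4 is now false; !v3 must hold, so v3 = False.
From (v7 || v3) and v3 = False: v7 = True.

True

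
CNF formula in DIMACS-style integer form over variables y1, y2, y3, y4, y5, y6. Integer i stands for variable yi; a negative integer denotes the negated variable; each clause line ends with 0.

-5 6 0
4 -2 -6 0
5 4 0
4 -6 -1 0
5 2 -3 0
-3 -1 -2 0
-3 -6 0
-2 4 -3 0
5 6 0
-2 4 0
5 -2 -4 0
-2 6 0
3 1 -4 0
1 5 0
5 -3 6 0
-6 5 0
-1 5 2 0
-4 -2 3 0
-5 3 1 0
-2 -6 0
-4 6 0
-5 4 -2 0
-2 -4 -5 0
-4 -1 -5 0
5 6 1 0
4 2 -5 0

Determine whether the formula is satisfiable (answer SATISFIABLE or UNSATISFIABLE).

y5 = True:
  propagation gives y6=True, y3=False, y1=True, y4=True; an empty clause results — contradiction.
y5 = False:
  propagation gives y4=True, y6=True; an empty clause results — contradiction.
Every branch closes, so no satisfying assignment exists.

UNSATISFIABLE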